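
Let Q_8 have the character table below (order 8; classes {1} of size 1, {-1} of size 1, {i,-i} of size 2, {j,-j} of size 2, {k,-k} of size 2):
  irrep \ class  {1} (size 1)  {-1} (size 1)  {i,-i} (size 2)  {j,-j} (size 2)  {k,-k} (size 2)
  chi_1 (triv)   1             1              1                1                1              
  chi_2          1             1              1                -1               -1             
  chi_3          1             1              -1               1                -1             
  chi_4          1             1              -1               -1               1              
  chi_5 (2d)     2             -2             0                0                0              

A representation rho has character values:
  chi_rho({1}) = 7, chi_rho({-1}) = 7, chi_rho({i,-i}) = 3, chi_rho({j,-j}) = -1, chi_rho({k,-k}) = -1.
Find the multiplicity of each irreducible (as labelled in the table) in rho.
Multiplicities: chi_1: 2, chi_2: 3, chi_3: 1, chi_4: 1, chi_5: 0.

Argument: Use <chi_rho, chi> = (1/|G|) sum_C |C| * chi_rho(C) * conj(chi(C)) with |G| = 8 for each irreducible chi in the table:
  <chi_rho, chi_1> = (1/8)[1*(7)*conj(1) + 1*(7)*conj(1) + 2*(3)*conj(1) + 2*(-1)*conj(1) + 2*(-1)*conj(1)]
      = (1/8)[(7) + (7) + (6) + (-2) + (-2)] = 16/8 = 2
  <chi_rho, chi_2> = (1/8)[1*(7)*conj(1) + 1*(7)*conj(1) + 2*(3)*conj(1) + 2*(-1)*conj(-1) + 2*(-1)*conj(-1)]
      = (1/8)[(7) + (7) + (6) + (2) + (2)] = 24/8 = 3
  <chi_rho, chi_3> = (1/8)[1*(7)*conj(1) + 1*(7)*conj(1) + 2*(3)*conj(-1) + 2*(-1)*conj(1) + 2*(-1)*conj(-1)]
      = (1/8)[(7) + (7) + (-6) + (-2) + (2)] = 8/8 = 1
  <chi_rho, chi_4> = (1/8)[1*(7)*conj(1) + 1*(7)*conj(1) + 2*(3)*conj(-1) + 2*(-1)*conj(-1) + 2*(-1)*conj(1)]
      = (1/8)[(7) + (7) + (-6) + (2) + (-2)] = 8/8 = 1
  <chi_rho, chi_5> = (1/8)[1*(7)*conj(2) + 1*(7)*conj(-2) + 2*(3)*conj(0) + 2*(-1)*conj(0) + 2*(-1)*conj(0)]
      = (1/8)[(14) + (-14) + (0) + (0) + (0)] = 0/8 = 0
Dimension check: dim(rho) = sum (mult * dim) = 2*1 + 3*1 + 1*1 + 1*1 + 0*2 = 7 = chi_rho(e) = 7.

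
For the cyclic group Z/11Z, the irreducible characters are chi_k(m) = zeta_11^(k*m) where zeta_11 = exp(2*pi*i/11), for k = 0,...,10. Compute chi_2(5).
chi_2(5) = zeta_11^10 = exp(-2*I*pi/11)

Details: chi_2(5) = zeta_11^(2*5) = zeta_11^10. Since zeta_11^11 = 1, this equals zeta_11^10 = exp(2*pi*i*10/11) = exp(-2*I*pi/11).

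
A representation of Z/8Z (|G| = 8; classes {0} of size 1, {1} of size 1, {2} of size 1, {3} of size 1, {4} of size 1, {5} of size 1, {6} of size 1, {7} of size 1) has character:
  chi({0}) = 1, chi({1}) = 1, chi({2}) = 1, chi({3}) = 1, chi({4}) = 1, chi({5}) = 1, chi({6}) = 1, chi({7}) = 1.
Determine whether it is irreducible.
Irreducible: <chi, chi> = 1.

Proof sketch: <chi, chi> = (1/|G|) sum_C |C| * |chi(C)|^2 = (1/8)[1*|1|^2 + 1*|1|^2 + 1*|1|^2 + 1*|1|^2 + 1*|1|^2 + 1*|1|^2 + 1*|1|^2 + 1*|1|^2]
  = (1/8)[(1) + (1) + (1) + (1) + (1) + (1) + (1) + (1)] = 8/8 = 1.
(Exp terms are combined using exp(i*s)*conj(exp(i*t)) = exp(i*(s-t)), and sums of them are collapsed using the identity that for every m > 1 the m distinct m-th roots of unity sum to 0, e.g. 1 + exp(2*I*pi/3) + exp(-2*I*pi/3) = 0.)
A character is irreducible iff <chi, chi> = 1, so this representation is irreducible.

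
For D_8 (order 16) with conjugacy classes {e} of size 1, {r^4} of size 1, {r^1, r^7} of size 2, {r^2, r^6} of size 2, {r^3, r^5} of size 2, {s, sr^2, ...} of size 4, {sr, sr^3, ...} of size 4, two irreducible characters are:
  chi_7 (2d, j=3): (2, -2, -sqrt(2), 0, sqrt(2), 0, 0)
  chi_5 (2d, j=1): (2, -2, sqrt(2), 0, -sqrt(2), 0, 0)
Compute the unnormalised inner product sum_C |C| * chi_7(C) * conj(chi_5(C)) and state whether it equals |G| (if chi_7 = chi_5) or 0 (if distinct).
Sum = 0; so <chi_7, chi_5> = 0 (distinct irreducibles are orthogonal).

Derivation: Compute term by term over conjugacy classes (|C| * chi_7(C) * conj(chi_5(C))):
  1*(2)*conj(2) + 1*(-2)*conj(-2) + 2*(-sqrt(2))*conj(sqrt(2)) + 2*(0)*conj(0) + 2*(sqrt(2))*conj(-sqrt(2)) + 4*(0)*conj(0) + 4*(0)*conj(0)
  = (4) + (4) + (-4) + (0) + (-4) + (0) + (0)
  = 0.
Dividing by |G| = 16 gives 0/16 = 0, matching the row-orthogonality relation <chi_7, chi_5> = [chi_7 = chi_5].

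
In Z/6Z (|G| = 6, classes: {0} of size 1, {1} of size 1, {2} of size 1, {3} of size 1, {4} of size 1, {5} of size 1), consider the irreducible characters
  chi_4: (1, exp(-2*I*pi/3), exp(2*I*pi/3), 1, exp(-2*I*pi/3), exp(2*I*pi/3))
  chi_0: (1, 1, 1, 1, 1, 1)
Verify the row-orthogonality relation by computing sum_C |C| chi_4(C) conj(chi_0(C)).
Sum = 0; so <chi_4, chi_0> = 0 (distinct irreducibles are orthogonal).

Reasoning: Compute term by term over conjugacy classes (|C| * chi_4(C) * conj(chi_0(C))):
  1*(1)*conj(1) + 1*(exp(-2*I*pi/3))*conj(1) + 1*(exp(2*I*pi/3))*conj(1) + 1*(1)*conj(1) + 1*(exp(-2*I*pi/3))*conj(1) + 1*(exp(2*I*pi/3))*conj(1)
  = (1) + (exp(-2*I*pi/3)) + (exp(2*I*pi/3)) + (1) + (exp(-2*I*pi/3)) + (exp(2*I*pi/3))
  = 0.
(Exp terms are combined using exp(i*s)*conj(exp(i*t)) = exp(i*(s-t)), and sums of them are collapsed using the identity that for every m > 1 the m distinct m-th roots of unity sum to 0, e.g. 1 + exp(2*I*pi/3) + exp(-2*I*pi/3) = 0.)
Dividing by |G| = 6 gives 0/6 = 0, matching the row-orthogonality relation <chi_4, chi_0> = [chi_4 = chi_0].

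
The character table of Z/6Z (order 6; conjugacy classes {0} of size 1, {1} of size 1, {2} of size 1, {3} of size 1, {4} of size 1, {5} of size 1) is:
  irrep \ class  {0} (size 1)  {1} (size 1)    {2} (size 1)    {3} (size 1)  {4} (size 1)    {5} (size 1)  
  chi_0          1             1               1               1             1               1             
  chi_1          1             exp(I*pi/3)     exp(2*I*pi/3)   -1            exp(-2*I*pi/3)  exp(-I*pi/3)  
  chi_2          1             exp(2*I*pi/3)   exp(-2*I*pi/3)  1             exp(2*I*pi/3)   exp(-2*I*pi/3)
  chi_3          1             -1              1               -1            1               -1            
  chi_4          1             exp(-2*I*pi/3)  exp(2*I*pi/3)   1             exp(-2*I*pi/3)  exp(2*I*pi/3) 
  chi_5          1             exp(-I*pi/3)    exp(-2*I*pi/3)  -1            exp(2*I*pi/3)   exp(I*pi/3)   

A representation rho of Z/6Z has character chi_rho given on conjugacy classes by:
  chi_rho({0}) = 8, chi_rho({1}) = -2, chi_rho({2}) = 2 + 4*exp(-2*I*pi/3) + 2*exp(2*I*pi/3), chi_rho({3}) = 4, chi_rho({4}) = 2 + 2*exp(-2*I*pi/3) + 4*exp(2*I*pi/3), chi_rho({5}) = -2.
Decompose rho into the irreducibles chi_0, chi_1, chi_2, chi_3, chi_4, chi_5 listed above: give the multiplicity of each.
Multiplicities: chi_0: 1, chi_1: 0, chi_2: 3, chi_3: 1, chi_4: 2, chi_5: 1.

Justification: Use <chi_rho, chi> = (1/|G|) sum_C |C| * chi_rho(C) * conj(chi(C)) with |G| = 6 for each irreducible chi in the table:
  <chi_rho, chi_0> = (1/6)[1*(8)*conj(1) + 1*(-2)*conj(1) + 1*(2 + 4*exp(-2*I*pi/3) + 2*exp(2*I*pi/3))*conj(1) + 1*(4)*conj(1) + 1*(2 + 2*exp(-2*I*pi/3) + 4*exp(2*I*pi/3))*conj(1) + 1*(-2)*conj(1)]
      = (1/6)[(8) + (-2) + (2 + 4*exp(-2*I*pi/3) + 2*exp(2*I*pi/3)) + (4) + (2 + 2*exp(-2*I*pi/3) + 4*exp(2*I*pi/3)) + (-2)] = 6/6 = 1
  <chi_rho, chi_1> = (1/6)[1*(8)*conj(1) + 1*(-2)*conj(exp(I*pi/3)) + 1*(2 + 4*exp(-2*I*pi/3) + 2*exp(2*I*pi/3))*conj(exp(2*I*pi/3)) + 1*(4)*conj(-1) + 1*(2 + 2*exp(-2*I*pi/3) + 4*exp(2*I*pi/3))*conj(exp(-2*I*pi/3)) + 1*(-2)*conj(exp(-I*pi/3))]
      = (1/6)[(8) + (-2 + exp(-2*I*pi/3) + 3*exp(I*pi/3)) + (2 + 2*exp(-2*I*pi/3) + 4*exp(2*I*pi/3)) + (-4) + (2 + 4*exp(-2*I*pi/3) + 2*exp(2*I*pi/3)) + (-2 + 3*exp(-I*pi/3) + exp(2*I*pi/3))] = 0/6 = 0
  <chi_rho, chi_2> = (1/6)[1*(8)*conj(1) + 1*(-2)*conj(exp(2*I*pi/3)) + 1*(2 + 4*exp(-2*I*pi/3) + 2*exp(2*I*pi/3))*conj(exp(-2*I*pi/3)) + 1*(4)*conj(1) + 1*(2 + 2*exp(-2*I*pi/3) + 4*exp(2*I*pi/3))*conj(exp(2*I*pi/3)) + 1*(-2)*conj(exp(-2*I*pi/3))]
      = (1/6)[(8) + (2 + 2*exp(2*I*pi/3)) + (2) + (4) + (2) + (2 + 2*exp(-2*I*pi/3))] = 18/6 = 3
  <chi_rho, chi_3> = (1/6)[1*(8)*conj(1) + 1*(-2)*conj(-1) + 1*(2 + 4*exp(-2*I*pi/3) + 2*exp(2*I*pi/3))*conj(1) + 1*(4)*conj(-1) + 1*(2 + 2*exp(-2*I*pi/3) + 4*exp(2*I*pi/3))*conj(1) + 1*(-2)*conj(-1)]
      = (1/6)[(8) + (2) + (2 + 4*exp(-2*I*pi/3) + 2*exp(2*I*pi/3)) + (-4) + (2 + 2*exp(-2*I*pi/3) + 4*exp(2*I*pi/3)) + (2)] = 6/6 = 1
  <chi_rho, chi_4> = (1/6)[1*(8)*conj(1) + 1*(-2)*conj(exp(-2*I*pi/3)) + 1*(2 + 4*exp(-2*I*pi/3) + 2*exp(2*I*pi/3))*conj(exp(2*I*pi/3)) + 1*(4)*conj(1) + 1*(2 + 2*exp(-2*I*pi/3) + 4*exp(2*I*pi/3))*conj(exp(-2*I*pi/3)) + 1*(-2)*conj(exp(2*I*pi/3))]
      = (1/6)[(8) + (2 + 3*exp(-2*I*pi/3) + exp(I*pi/3)) + (2 + 2*exp(-2*I*pi/3) + 4*exp(2*I*pi/3)) + (4) + (2 + 4*exp(-2*I*pi/3) + 2*exp(2*I*pi/3)) + (2 + exp(-I*pi/3) + 3*exp(2*I*pi/3))] = 12/6 = 2
  <chi_rho, chi_5> = (1/6)[1*(8)*conj(1) + 1*(-2)*conj(exp(-I*pi/3)) + 1*(2 + 4*exp(-2*I*pi/3) + 2*exp(2*I*pi/3))*conj(exp(-2*I*pi/3)) + 1*(4)*conj(-1) + 1*(2 + 2*exp(-2*I*pi/3) + 4*exp(2*I*pi/3))*conj(exp(2*I*pi/3)) + 1*(-2)*conj(exp(I*pi/3))]
      = (1/6)[(8) + (-2 + 2*exp(-I*pi/3)) + (2) + (-4) + (2) + (-2 + 2*exp(I*pi/3))] = 6/6 = 1
(Exp terms are combined using exp(i*s)*conj(exp(i*t)) = exp(i*(s-t)), and sums of them are collapsed using the identity that for every m > 1 the m distinct m-th roots of unity sum to 0, e.g. 1 + exp(2*I*pi/3) + exp(-2*I*pi/3) = 0.)
Dimension check: dim(rho) = sum (mult * dim) = 1*1 + 0*1 + 3*1 + 1*1 + 2*1 + 1*1 = 8 = chi_rho(e) = 8.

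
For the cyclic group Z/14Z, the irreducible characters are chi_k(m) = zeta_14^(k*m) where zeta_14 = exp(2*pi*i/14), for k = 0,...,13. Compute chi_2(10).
chi_2(10) = zeta_14^20 = exp(6*I*pi/7)

Details: chi_2(10) = zeta_14^(2*10) = zeta_14^20. Since zeta_14^14 = 1, this equals zeta_14^6 = exp(2*pi*i*6/14) = exp(6*I*pi/7).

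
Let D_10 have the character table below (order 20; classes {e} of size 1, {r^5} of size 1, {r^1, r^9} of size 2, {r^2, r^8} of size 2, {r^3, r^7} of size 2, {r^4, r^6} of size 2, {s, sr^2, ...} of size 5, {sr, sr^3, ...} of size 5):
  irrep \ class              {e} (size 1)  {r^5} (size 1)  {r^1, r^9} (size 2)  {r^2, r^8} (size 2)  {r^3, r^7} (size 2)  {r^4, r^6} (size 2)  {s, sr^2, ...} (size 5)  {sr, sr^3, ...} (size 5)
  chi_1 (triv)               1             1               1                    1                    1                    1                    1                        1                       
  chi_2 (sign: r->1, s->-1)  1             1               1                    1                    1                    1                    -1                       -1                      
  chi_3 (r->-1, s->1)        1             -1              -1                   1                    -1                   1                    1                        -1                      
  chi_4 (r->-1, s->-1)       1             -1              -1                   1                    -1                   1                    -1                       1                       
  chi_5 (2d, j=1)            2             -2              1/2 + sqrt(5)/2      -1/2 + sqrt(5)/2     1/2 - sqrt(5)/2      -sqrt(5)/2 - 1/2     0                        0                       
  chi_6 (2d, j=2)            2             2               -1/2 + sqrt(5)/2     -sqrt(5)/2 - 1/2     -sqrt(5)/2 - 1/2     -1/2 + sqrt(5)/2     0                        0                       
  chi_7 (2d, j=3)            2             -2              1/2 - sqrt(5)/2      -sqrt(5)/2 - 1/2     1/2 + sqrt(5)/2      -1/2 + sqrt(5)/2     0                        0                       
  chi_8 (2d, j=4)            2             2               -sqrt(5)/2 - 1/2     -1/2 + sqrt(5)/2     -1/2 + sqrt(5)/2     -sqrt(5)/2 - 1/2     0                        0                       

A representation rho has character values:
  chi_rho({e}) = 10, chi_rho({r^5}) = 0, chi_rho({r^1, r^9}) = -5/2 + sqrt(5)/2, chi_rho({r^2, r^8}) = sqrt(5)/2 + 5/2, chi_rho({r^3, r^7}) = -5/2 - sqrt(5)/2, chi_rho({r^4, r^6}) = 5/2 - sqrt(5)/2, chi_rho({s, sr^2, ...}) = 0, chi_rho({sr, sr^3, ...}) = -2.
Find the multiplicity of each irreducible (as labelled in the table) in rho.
Multiplicities: chi_1: 0, chi_2: 1, chi_3: 2, chi_4: 1, chi_5: 1, chi_6: 1, chi_7: 0, chi_8: 1.

Solution. Use <chi_rho, chi> = (1/|G|) sum_C |C| * chi_rho(C) * conj(chi(C)) with |G| = 20 for each irreducible chi in the table:
  <chi_rho, chi_1> = (1/20)[1*(10)*conj(1) + 1*(0)*conj(1) + 2*(-5/2 + sqrt(5)/2)*conj(1) + 2*(sqrt(5)/2 + 5/2)*conj(1) + 2*(-5/2 - sqrt(5)/2)*conj(1) + 2*(5/2 - sqrt(5)/2)*conj(1) + 5*(0)*conj(1) + 5*(-2)*conj(1)]
      = (1/20)[(10) + (0) + (-5 + sqrt(5)) + (sqrt(5) + 5) + (-5 - sqrt(5)) + (5 - sqrt(5)) + (0) + (-10)] = 0/20 = 0
  <chi_rho, chi_2> = (1/20)[1*(10)*conj(1) + 1*(0)*conj(1) + 2*(-5/2 + sqrt(5)/2)*conj(1) + 2*(sqrt(5)/2 + 5/2)*conj(1) + 2*(-5/2 - sqrt(5)/2)*conj(1) + 2*(5/2 - sqrt(5)/2)*conj(1) + 5*(0)*conj(-1) + 5*(-2)*conj(-1)]
      = (1/20)[(10) + (0) + (-5 + sqrt(5)) + (sqrt(5) + 5) + (-5 - sqrt(5)) + (5 - sqrt(5)) + (0) + (10)] = 20/20 = 1
  <chi_rho, chi_3> = (1/20)[1*(10)*conj(1) + 1*(0)*conj(-1) + 2*(-5/2 + sqrt(5)/2)*conj(-1) + 2*(sqrt(5)/2 + 5/2)*conj(1) + 2*(-5/2 - sqrt(5)/2)*conj(-1) + 2*(5/2 - sqrt(5)/2)*conj(1) + 5*(0)*conj(1) + 5*(-2)*conj(-1)]
      = (1/20)[(10) + (0) + (5 - sqrt(5)) + (sqrt(5) + 5) + (sqrt(5) + 5) + (5 - sqrt(5)) + (0) + (10)] = 40/20 = 2
  <chi_rho, chi_4> = (1/20)[1*(10)*conj(1) + 1*(0)*conj(-1) + 2*(-5/2 + sqrt(5)/2)*conj(-1) + 2*(sqrt(5)/2 + 5/2)*conj(1) + 2*(-5/2 - sqrt(5)/2)*conj(-1) + 2*(5/2 - sqrt(5)/2)*conj(1) + 5*(0)*conj(-1) + 5*(-2)*conj(1)]
      = (1/20)[(10) + (0) + (5 - sqrt(5)) + (sqrt(5) + 5) + (sqrt(5) + 5) + (5 - sqrt(5)) + (0) + (-10)] = 20/20 = 1
  <chi_rho, chi_5> = (1/20)[1*(10)*conj(2) + 1*(0)*conj(-2) + 2*(-5/2 + sqrt(5)/2)*conj(1/2 + sqrt(5)/2) + 2*(sqrt(5)/2 + 5/2)*conj(-1/2 + sqrt(5)/2) + 2*(-5/2 - sqrt(5)/2)*conj(1/2 - sqrt(5)/2) + 2*(5/2 - sqrt(5)/2)*conj(-sqrt(5)/2 - 1/2) + 5*(0)*conj(0) + 5*(-2)*conj(0)]
      = (1/20)[(20) + (0) + (-2*sqrt(5)) + (2*sqrt(5)) + (2*sqrt(5)) + (-2*sqrt(5)) + (0) + (0)] = 20/20 = 1
  <chi_rho, chi_6> = (1/20)[1*(10)*conj(2) + 1*(0)*conj(2) + 2*(-5/2 + sqrt(5)/2)*conj(-1/2 + sqrt(5)/2) + 2*(sqrt(5)/2 + 5/2)*conj(-sqrt(5)/2 - 1/2) + 2*(-5/2 - sqrt(5)/2)*conj(-sqrt(5)/2 - 1/2) + 2*(5/2 - sqrt(5)/2)*conj(-1/2 + sqrt(5)/2) + 5*(0)*conj(0) + 5*(-2)*conj(0)]
      = (1/20)[(20) + (0) + (5 - 3*sqrt(5)) + (-3*sqrt(5) - 5) + (5 + 3*sqrt(5)) + (-5 + 3*sqrt(5)) + (0) + (0)] = 20/20 = 1
  <chi_rho, chi_7> = (1/20)[1*(10)*conj(2) + 1*(0)*conj(-2) + 2*(-5/2 + sqrt(5)/2)*conj(1/2 - sqrt(5)/2) + 2*(sqrt(5)/2 + 5/2)*conj(-sqrt(5)/2 - 1/2) + 2*(-5/2 - sqrt(5)/2)*conj(1/2 + sqrt(5)/2) + 2*(5/2 - sqrt(5)/2)*conj(-1/2 + sqrt(5)/2) + 5*(0)*conj(0) + 5*(-2)*conj(0)]
      = (1/20)[(20) + (0) + (-5 + 3*sqrt(5)) + (-3*sqrt(5) - 5) + (-3*sqrt(5) - 5) + (-5 + 3*sqrt(5)) + (0) + (0)] = 0/20 = 0
  <chi_rho, chi_8> = (1/20)[1*(10)*conj(2) + 1*(0)*conj(2) + 2*(-5/2 + sqrt(5)/2)*conj(-sqrt(5)/2 - 1/2) + 2*(sqrt(5)/2 + 5/2)*conj(-1/2 + sqrt(5)/2) + 2*(-5/2 - sqrt(5)/2)*conj(-1/2 + sqrt(5)/2) + 2*(5/2 - sqrt(5)/2)*conj(-sqrt(5)/2 - 1/2) + 5*(0)*conj(0) + 5*(-2)*conj(0)]
      = (1/20)[(20) + (0) + (2*sqrt(5)) + (2*sqrt(5)) + (-2*sqrt(5)) + (-2*sqrt(5)) + (0) + (0)] = 20/20 = 1
Dimension check: dim(rho) = sum (mult * dim) = 0*1 + 1*1 + 2*1 + 1*1 + 1*2 + 1*2 + 0*2 + 1*2 = 10 = chi_rho(e) = 10.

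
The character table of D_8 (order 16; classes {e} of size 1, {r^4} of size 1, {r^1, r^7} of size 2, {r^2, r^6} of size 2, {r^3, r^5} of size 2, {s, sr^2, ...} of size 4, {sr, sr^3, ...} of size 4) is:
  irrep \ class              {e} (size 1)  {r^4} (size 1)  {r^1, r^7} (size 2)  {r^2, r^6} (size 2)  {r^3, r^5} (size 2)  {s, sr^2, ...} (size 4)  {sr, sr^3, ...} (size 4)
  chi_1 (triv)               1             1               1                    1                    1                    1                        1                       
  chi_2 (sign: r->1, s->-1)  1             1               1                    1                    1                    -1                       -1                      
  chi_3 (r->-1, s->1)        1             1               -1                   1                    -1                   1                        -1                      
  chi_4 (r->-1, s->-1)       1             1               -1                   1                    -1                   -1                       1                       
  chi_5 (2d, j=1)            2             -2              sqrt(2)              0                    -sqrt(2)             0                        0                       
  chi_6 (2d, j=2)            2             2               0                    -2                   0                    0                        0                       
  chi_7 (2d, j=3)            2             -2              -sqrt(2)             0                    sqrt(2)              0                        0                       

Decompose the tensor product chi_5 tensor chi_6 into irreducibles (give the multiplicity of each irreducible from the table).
chi_5 tensor chi_6 = chi_5 + chi_7 (all other irreducibles have multiplicity 0).

Solution. The character of a tensor product is the pointwise product (chi_5 * chi_6)(C) = chi_5(C) * chi_6(C):
  {e}: (2)*(2), {r^4}: (-2)*(2), {r^1, r^7}: (sqrt(2))*(0), {r^2, r^6}: (0)*(-2), {r^3, r^5}: (-sqrt(2))*(0), {s, sr^2, ...}: (0)*(0), {sr, sr^3, ...}: (0)*(0)
so (chi_5 * chi_6) takes values
  {e} -> 4, {r^4} -> -4, {r^1, r^7} -> 0, {r^2, r^6} -> 0, {r^3, r^5} -> 0, {s, sr^2, ...} -> 0, {sr, sr^3, ...} -> 0.
Now take the inner product of this character with each irreducible chi from the table, <chi_5*chi_6, chi> = (1/16) sum_C |C| (chi_5*chi_6)(C) conj(chi(C)):
  <chi_5*chi_6, chi_1> = (1/16)[1*(4)*conj(1) + 1*(-4)*conj(1) + 2*(0)*conj(1) + 2*(0)*conj(1) + 2*(0)*conj(1) + 4*(0)*conj(1) + 4*(0)*conj(1)]
      = (1/16)[(4) + (-4) + (0) + (0) + (0) + (0) + (0)] = 0/16 = 0
  <chi_5*chi_6, chi_2> = (1/16)[1*(4)*conj(1) + 1*(-4)*conj(1) + 2*(0)*conj(1) + 2*(0)*conj(1) + 2*(0)*conj(1) + 4*(0)*conj(-1) + 4*(0)*conj(-1)]
      = (1/16)[(4) + (-4) + (0) + (0) + (0) + (0) + (0)] = 0/16 = 0
  <chi_5*chi_6, chi_3> = (1/16)[1*(4)*conj(1) + 1*(-4)*conj(1) + 2*(0)*conj(-1) + 2*(0)*conj(1) + 2*(0)*conj(-1) + 4*(0)*conj(1) + 4*(0)*conj(-1)]
      = (1/16)[(4) + (-4) + (0) + (0) + (0) + (0) + (0)] = 0/16 = 0
  <chi_5*chi_6, chi_4> = (1/16)[1*(4)*conj(1) + 1*(-4)*conj(1) + 2*(0)*conj(-1) + 2*(0)*conj(1) + 2*(0)*conj(-1) + 4*(0)*conj(-1) + 4*(0)*conj(1)]
      = (1/16)[(4) + (-4) + (0) + (0) + (0) + (0) + (0)] = 0/16 = 0
  <chi_5*chi_6, chi_5> = (1/16)[1*(4)*conj(2) + 1*(-4)*conj(-2) + 2*(0)*conj(sqrt(2)) + 2*(0)*conj(0) + 2*(0)*conj(-sqrt(2)) + 4*(0)*conj(0) + 4*(0)*conj(0)]
      = (1/16)[(8) + (8) + (0) + (0) + (0) + (0) + (0)] = 16/16 = 1
  <chi_5*chi_6, chi_6> = (1/16)[1*(4)*conj(2) + 1*(-4)*conj(2) + 2*(0)*conj(0) + 2*(0)*conj(-2) + 2*(0)*conj(0) + 4*(0)*conj(0) + 4*(0)*conj(0)]
      = (1/16)[(8) + (-8) + (0) + (0) + (0) + (0) + (0)] = 0/16 = 0
  <chi_5*chi_6, chi_7> = (1/16)[1*(4)*conj(2) + 1*(-4)*conj(-2) + 2*(0)*conj(-sqrt(2)) + 2*(0)*conj(0) + 2*(0)*conj(sqrt(2)) + 4*(0)*conj(0) + 4*(0)*conj(0)]
      = (1/16)[(8) + (8) + (0) + (0) + (0) + (0) + (0)] = 16/16 = 1
Hence the multiplicities are chi_5: 1, chi_7: 1. Dimension check: dim(chi_5)*dim(chi_6) = 2*2 = 4 and sum (mult * dim) = 1*2 + 1*2 = 4.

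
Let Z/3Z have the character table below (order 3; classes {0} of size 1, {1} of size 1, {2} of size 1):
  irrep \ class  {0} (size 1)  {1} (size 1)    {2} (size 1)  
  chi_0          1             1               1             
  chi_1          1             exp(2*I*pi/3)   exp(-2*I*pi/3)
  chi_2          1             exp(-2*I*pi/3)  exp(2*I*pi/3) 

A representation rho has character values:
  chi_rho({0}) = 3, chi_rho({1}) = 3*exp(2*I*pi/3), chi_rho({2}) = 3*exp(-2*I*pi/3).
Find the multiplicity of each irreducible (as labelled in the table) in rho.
Multiplicities: chi_0: 0, chi_1: 3, chi_2: 0.

Derivation: Use <chi_rho, chi> = (1/|G|) sum_C |C| * chi_rho(C) * conj(chi(C)) with |G| = 3 for each irreducible chi in the table:
  <chi_rho, chi_0> = (1/3)[1*(3)*conj(1) + 1*(3*exp(2*I*pi/3))*conj(1) + 1*(3*exp(-2*I*pi/3))*conj(1)]
      = (1/3)[(3) + (3*exp(2*I*pi/3)) + (3*exp(-2*I*pi/3))] = 0/3 = 0
  <chi_rho, chi_1> = (1/3)[1*(3)*conj(1) + 1*(3*exp(2*I*pi/3))*conj(exp(2*I*pi/3)) + 1*(3*exp(-2*I*pi/3))*conj(exp(-2*I*pi/3))]
      = (1/3)[(3) + (3) + (3)] = 9/3 = 3
  <chi_rho, chi_2> = (1/3)[1*(3)*conj(1) + 1*(3*exp(2*I*pi/3))*conj(exp(-2*I*pi/3)) + 1*(3*exp(-2*I*pi/3))*conj(exp(2*I*pi/3))]
      = (1/3)[(3) + (3*exp(-2*I*pi/3)) + (3*exp(2*I*pi/3))] = 0/3 = 0
(Exp terms are combined using exp(i*s)*conj(exp(i*t)) = exp(i*(s-t)), and sums of them are collapsed using the identity that for every m > 1 the m distinct m-th roots of unity sum to 0, e.g. 1 + exp(2*I*pi/3) + exp(-2*I*pi/3) = 0.)
Dimension check: dim(rho) = sum (mult * dim) = 0*1 + 3*1 + 0*1 = 3 = chi_rho(e) = 3.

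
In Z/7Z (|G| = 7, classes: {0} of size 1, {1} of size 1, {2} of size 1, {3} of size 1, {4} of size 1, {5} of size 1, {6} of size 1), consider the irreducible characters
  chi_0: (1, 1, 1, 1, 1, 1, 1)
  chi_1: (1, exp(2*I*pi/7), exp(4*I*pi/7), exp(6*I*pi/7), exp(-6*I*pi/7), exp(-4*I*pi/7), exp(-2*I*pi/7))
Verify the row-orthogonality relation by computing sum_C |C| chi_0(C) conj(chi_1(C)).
Sum = 0; so <chi_0, chi_1> = 0 (distinct irreducibles are orthogonal).

Proof sketch: Compute term by term over conjugacy classes (|C| * chi_0(C) * conj(chi_1(C))):
  1*(1)*conj(1) + 1*(1)*conj(exp(2*I*pi/7)) + 1*(1)*conj(exp(4*I*pi/7)) + 1*(1)*conj(exp(6*I*pi/7)) + 1*(1)*conj(exp(-6*I*pi/7)) + 1*(1)*conj(exp(-4*I*pi/7)) + 1*(1)*conj(exp(-2*I*pi/7))
  = (1) + (exp(-2*I*pi/7)) + (exp(-4*I*pi/7)) + (exp(-6*I*pi/7)) + (exp(6*I*pi/7)) + (exp(4*I*pi/7)) + (exp(2*I*pi/7))
  = 0.
(Exp terms are combined using exp(i*s)*conj(exp(i*t)) = exp(i*(s-t)), and sums of them are collapsed using the identity that for every m > 1 the m distinct m-th roots of unity sum to 0, e.g. 1 + exp(2*I*pi/3) + exp(-2*I*pi/3) = 0.)
Dividing by |G| = 7 gives 0/7 = 0, matching the row-orthogonality relation <chi_0, chi_1> = [chi_0 = chi_1].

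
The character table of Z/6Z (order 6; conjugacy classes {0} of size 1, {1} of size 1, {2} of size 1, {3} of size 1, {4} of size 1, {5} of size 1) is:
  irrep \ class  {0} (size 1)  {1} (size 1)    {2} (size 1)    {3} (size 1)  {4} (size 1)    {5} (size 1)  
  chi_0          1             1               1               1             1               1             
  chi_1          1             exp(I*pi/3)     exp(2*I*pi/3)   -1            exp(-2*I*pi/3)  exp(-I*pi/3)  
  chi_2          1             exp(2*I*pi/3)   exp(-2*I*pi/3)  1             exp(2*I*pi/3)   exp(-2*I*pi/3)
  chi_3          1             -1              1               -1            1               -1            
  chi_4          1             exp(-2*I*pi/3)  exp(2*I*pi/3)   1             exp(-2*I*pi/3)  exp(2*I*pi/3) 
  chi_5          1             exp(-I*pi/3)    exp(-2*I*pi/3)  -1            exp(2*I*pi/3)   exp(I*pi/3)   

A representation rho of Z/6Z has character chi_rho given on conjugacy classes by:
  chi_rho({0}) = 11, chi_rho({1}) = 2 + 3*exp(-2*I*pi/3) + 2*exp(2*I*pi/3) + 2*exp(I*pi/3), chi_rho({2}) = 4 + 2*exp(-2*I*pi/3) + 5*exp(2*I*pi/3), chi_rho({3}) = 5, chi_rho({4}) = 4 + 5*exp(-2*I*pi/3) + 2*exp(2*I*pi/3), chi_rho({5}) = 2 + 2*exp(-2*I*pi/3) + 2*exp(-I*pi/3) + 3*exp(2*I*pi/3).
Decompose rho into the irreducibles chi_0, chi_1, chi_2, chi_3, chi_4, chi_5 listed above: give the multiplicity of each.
Multiplicities: chi_0: 3, chi_1: 2, chi_2: 2, chi_3: 1, chi_4: 3, chi_5: 0.

Use <chi_rho, chi> = (1/|G|) sum_C |C| * chi_rho(C) * conj(chi(C)) with |G| = 6 for each irreducible chi in the table:
  <chi_rho, chi_0> = (1/6)[1*(11)*conj(1) + 1*(2 + 3*exp(-2*I*pi/3) + 2*exp(2*I*pi/3) + 2*exp(I*pi/3))*conj(1) + 1*(4 + 2*exp(-2*I*pi/3) + 5*exp(2*I*pi/3))*conj(1) + 1*(5)*conj(1) + 1*(4 + 5*exp(-2*I*pi/3) + 2*exp(2*I*pi/3))*conj(1) + 1*(2 + 2*exp(-2*I*pi/3) + 2*exp(-I*pi/3) + 3*exp(2*I*pi/3))*conj(1)]
      = (1/6)[(11) + (2 + 3*exp(-2*I*pi/3) + 2*exp(2*I*pi/3) + 2*exp(I*pi/3)) + (4 + 2*exp(-2*I*pi/3) + 5*exp(2*I*pi/3)) + (5) + (4 + 5*exp(-2*I*pi/3) + 2*exp(2*I*pi/3)) + (2 + 2*exp(-2*I*pi/3) + 2*exp(-I*pi/3) + 3*exp(2*I*pi/3))] = 18/6 = 3
  <chi_rho, chi_1> = (1/6)[1*(11)*conj(1) + 1*(2 + 3*exp(-2*I*pi/3) + 2*exp(2*I*pi/3) + 2*exp(I*pi/3))*conj(exp(I*pi/3)) + 1*(4 + 2*exp(-2*I*pi/3) + 5*exp(2*I*pi/3))*conj(exp(2*I*pi/3)) + 1*(5)*conj(-1) + 1*(4 + 5*exp(-2*I*pi/3) + 2*exp(2*I*pi/3))*conj(exp(-2*I*pi/3)) + 1*(2 + 2*exp(-2*I*pi/3) + 2*exp(-I*pi/3) + 3*exp(2*I*pi/3))*conj(exp(-I*pi/3))]
      = (1/6)[(11) + (1) + (5 + 4*exp(-2*I*pi/3) + 2*exp(2*I*pi/3)) + (-5) + (5 + 2*exp(-2*I*pi/3) + 4*exp(2*I*pi/3)) + (1)] = 12/6 = 2
  <chi_rho, chi_2> = (1/6)[1*(11)*conj(1) + 1*(2 + 3*exp(-2*I*pi/3) + 2*exp(2*I*pi/3) + 2*exp(I*pi/3))*conj(exp(2*I*pi/3)) + 1*(4 + 2*exp(-2*I*pi/3) + 5*exp(2*I*pi/3))*conj(exp(-2*I*pi/3)) + 1*(5)*conj(1) + 1*(4 + 5*exp(-2*I*pi/3) + 2*exp(2*I*pi/3))*conj(exp(2*I*pi/3)) + 1*(2 + 2*exp(-2*I*pi/3) + 2*exp(-I*pi/3) + 3*exp(2*I*pi/3))*conj(exp(-2*I*pi/3))]
      = (1/6)[(11) + (2 + 2*exp(-2*I*pi/3) + 2*exp(-I*pi/3) + 3*exp(2*I*pi/3)) + (2 + 5*exp(-2*I*pi/3) + 4*exp(2*I*pi/3)) + (5) + (2 + 4*exp(-2*I*pi/3) + 5*exp(2*I*pi/3)) + (2 + 3*exp(-2*I*pi/3) + 2*exp(2*I*pi/3) + 2*exp(I*pi/3))] = 12/6 = 2
  <chi_rho, chi_3> = (1/6)[1*(11)*conj(1) + 1*(2 + 3*exp(-2*I*pi/3) + 2*exp(2*I*pi/3) + 2*exp(I*pi/3))*conj(-1) + 1*(4 + 2*exp(-2*I*pi/3) + 5*exp(2*I*pi/3))*conj(1) + 1*(5)*conj(-1) + 1*(4 + 5*exp(-2*I*pi/3) + 2*exp(2*I*pi/3))*conj(1) + 1*(2 + 2*exp(-2*I*pi/3) + 2*exp(-I*pi/3) + 3*exp(2*I*pi/3))*conj(-1)]
      = (1/6)[(11) + (-2 - 2*exp(I*pi/3) - 2*exp(2*I*pi/3) - 3*exp(-2*I*pi/3)) + (4 + 2*exp(-2*I*pi/3) + 5*exp(2*I*pi/3)) + (-5) + (4 + 5*exp(-2*I*pi/3) + 2*exp(2*I*pi/3)) + (-2 - 3*exp(2*I*pi/3) - 2*exp(-I*pi/3) - 2*exp(-2*I*pi/3))] = 6/6 = 1
  <chi_rho, chi_4> = (1/6)[1*(11)*conj(1) + 1*(2 + 3*exp(-2*I*pi/3) + 2*exp(2*I*pi/3) + 2*exp(I*pi/3))*conj(exp(-2*I*pi/3)) + 1*(4 + 2*exp(-2*I*pi/3) + 5*exp(2*I*pi/3))*conj(exp(2*I*pi/3)) + 1*(5)*conj(1) + 1*(4 + 5*exp(-2*I*pi/3) + 2*exp(2*I*pi/3))*conj(exp(-2*I*pi/3)) + 1*(2 + 2*exp(-2*I*pi/3) + 2*exp(-I*pi/3) + 3*exp(2*I*pi/3))*conj(exp(2*I*pi/3))]
      = (1/6)[(11) + (-1) + (5 + 4*exp(-2*I*pi/3) + 2*exp(2*I*pi/3)) + (5) + (5 + 2*exp(-2*I*pi/3) + 4*exp(2*I*pi/3)) + (-1)] = 18/6 = 3
  <chi_rho, chi_5> = (1/6)[1*(11)*conj(1) + 1*(2 + 3*exp(-2*I*pi/3) + 2*exp(2*I*pi/3) + 2*exp(I*pi/3))*conj(exp(-I*pi/3)) + 1*(4 + 2*exp(-2*I*pi/3) + 5*exp(2*I*pi/3))*conj(exp(-2*I*pi/3)) + 1*(5)*conj(-1) + 1*(4 + 5*exp(-2*I*pi/3) + 2*exp(2*I*pi/3))*conj(exp(2*I*pi/3)) + 1*(2 + 2*exp(-2*I*pi/3) + 2*exp(-I*pi/3) + 3*exp(2*I*pi/3))*conj(exp(I*pi/3))]
      = (1/6)[(11) + (-2 + 3*exp(-I*pi/3) + 2*exp(2*I*pi/3) + 2*exp(I*pi/3)) + (2 + 5*exp(-2*I*pi/3) + 4*exp(2*I*pi/3)) + (-5) + (2 + 4*exp(-2*I*pi/3) + 5*exp(2*I*pi/3)) + (-2 + 2*exp(-2*I*pi/3) + 2*exp(-I*pi/3) + 3*exp(I*pi/3))] = 0/6 = 0
(Exp terms are combined using exp(i*s)*conj(exp(i*t)) = exp(i*(s-t)), and sums of them are collapsed using the identity that for every m > 1 the m distinct m-th roots of unity sum to 0, e.g. 1 + exp(2*I*pi/3) + exp(-2*I*pi/3) = 0.)
Dimension check: dim(rho) = sum (mult * dim) = 3*1 + 2*1 + 2*1 + 1*1 + 3*1 + 0*1 = 11 = chi_rho(e) = 11.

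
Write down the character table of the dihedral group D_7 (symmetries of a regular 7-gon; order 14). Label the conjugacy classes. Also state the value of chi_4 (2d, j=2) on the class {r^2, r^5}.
Conjugacy classes: {e} of size 1, {r^1, r^6} of size 2, {r^2, r^5} of size 2, {r^3, r^4} of size 2, {s, sr, ..., sr^6} of size 7.
Character table:
  irrep \ class              {e} (size 1)  {r^1, r^6} (size 2)  {r^2, r^5} (size 2)  {r^3, r^4} (size 2)  {s, sr, ..., sr^6} (size 7)
  chi_1 (triv)               1             1                    1                    1                    1                          
  chi_2 (sign: r->1, s->-1)  1             1                    1                    1                    -1                         
  chi_3 (2d, j=1)            2             2*cos(2*pi/7)        -2*cos(3*pi/7)       -2*cos(pi/7)         0                          
  chi_4 (2d, j=2)            2             -2*cos(3*pi/7)       -2*cos(pi/7)         2*cos(2*pi/7)        0                          
  chi_5 (2d, j=3)            2             -2*cos(pi/7)         2*cos(2*pi/7)        -2*cos(3*pi/7)       0                          

Spot check: chi_4 (2d, j=2) on {r^2, r^5} = -2*cos(pi/7).

Reasoning: D_7 has order 2*7 = 14 with 5 conjugacy classes, hence 5 irreducibles. Sum of squared dims 1 + 1 + 4 + 4 + 4 = 14 = |G|. Linear characters come from the abelianisation; the 2-dimensional irreps have character r^k -> 2*cos(2*pi*j*k/7), reflections -> 0.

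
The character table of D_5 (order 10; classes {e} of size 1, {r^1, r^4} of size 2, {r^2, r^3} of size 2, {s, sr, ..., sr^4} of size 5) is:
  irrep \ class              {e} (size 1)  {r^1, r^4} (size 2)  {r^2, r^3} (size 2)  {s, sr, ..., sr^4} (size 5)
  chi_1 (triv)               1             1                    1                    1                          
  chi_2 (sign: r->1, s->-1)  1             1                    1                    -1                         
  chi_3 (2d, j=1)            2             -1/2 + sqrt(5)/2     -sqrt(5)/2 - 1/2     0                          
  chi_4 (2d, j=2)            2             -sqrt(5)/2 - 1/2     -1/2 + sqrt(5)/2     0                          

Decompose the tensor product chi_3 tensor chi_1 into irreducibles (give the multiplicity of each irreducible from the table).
chi_3 tensor chi_1 = chi_3 (all other irreducibles have multiplicity 0).

Why: The character of a tensor product is the pointwise product (chi_3 * chi_1)(C) = chi_3(C) * chi_1(C):
  {e}: (2)*(1), {r^1, r^4}: (-1/2 + sqrt(5)/2)*(1), {r^2, r^3}: (-sqrt(5)/2 - 1/2)*(1), {s, sr, ..., sr^4}: (0)*(1)
so (chi_3 * chi_1) takes values
  {e} -> 2, {r^1, r^4} -> -1/2 + sqrt(5)/2, {r^2, r^3} -> -sqrt(5)/2 - 1/2, {s, sr, ..., sr^4} -> 0.
Now take the inner product of this character with each irreducible chi from the table, <chi_3*chi_1, chi> = (1/10) sum_C |C| (chi_3*chi_1)(C) conj(chi(C)):
  <chi_3*chi_1, chi_1> = (1/10)[1*(2)*conj(1) + 2*(-1/2 + sqrt(5)/2)*conj(1) + 2*(-sqrt(5)/2 - 1/2)*conj(1) + 5*(0)*conj(1)]
      = (1/10)[(2) + (-1 + sqrt(5)) + (-sqrt(5) - 1) + (0)] = 0/10 = 0
  <chi_3*chi_1, chi_2> = (1/10)[1*(2)*conj(1) + 2*(-1/2 + sqrt(5)/2)*conj(1) + 2*(-sqrt(5)/2 - 1/2)*conj(1) + 5*(0)*conj(-1)]
      = (1/10)[(2) + (-1 + sqrt(5)) + (-sqrt(5) - 1) + (0)] = 0/10 = 0
  <chi_3*chi_1, chi_3> = (1/10)[1*(2)*conj(2) + 2*(-1/2 + sqrt(5)/2)*conj(-1/2 + sqrt(5)/2) + 2*(-sqrt(5)/2 - 1/2)*conj(-sqrt(5)/2 - 1/2) + 5*(0)*conj(0)]
      = (1/10)[(4) + (3 - sqrt(5)) + (sqrt(5) + 3) + (0)] = 10/10 = 1
  <chi_3*chi_1, chi_4> = (1/10)[1*(2)*conj(2) + 2*(-1/2 + sqrt(5)/2)*conj(-sqrt(5)/2 - 1/2) + 2*(-sqrt(5)/2 - 1/2)*conj(-1/2 + sqrt(5)/2) + 5*(0)*conj(0)]
      = (1/10)[(4) + (-2) + (-2) + (0)] = 0/10 = 0
Hence the multiplicities are chi_3: 1. Dimension check: dim(chi_3)*dim(chi_1) = 2*1 = 2 and sum (mult * dim) = 1*2 = 2.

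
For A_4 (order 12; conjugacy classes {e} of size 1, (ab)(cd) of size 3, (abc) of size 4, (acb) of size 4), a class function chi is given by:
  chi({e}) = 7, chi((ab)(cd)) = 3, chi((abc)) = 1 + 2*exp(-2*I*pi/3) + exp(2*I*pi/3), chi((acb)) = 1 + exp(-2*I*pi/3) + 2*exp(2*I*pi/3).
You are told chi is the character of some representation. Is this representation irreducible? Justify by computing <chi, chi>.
Not irreducible (reducible): <chi, chi> = 7 > 1.

Reasoning: <chi, chi> = (1/|G|) sum_C |C| * |chi(C)|^2 = (1/12)[1*|7|^2 + 3*|3|^2 + 4*|1 + 2*exp(-2*I*pi/3) + exp(2*I*pi/3)|^2 + 4*|1 + exp(-2*I*pi/3) + 2*exp(2*I*pi/3)|^2]
  = (1/12)[(49) + (27) + (4) + (4)] = 84/12 = 7.
(Exp terms are combined using exp(i*s)*conj(exp(i*t)) = exp(i*(s-t)), and sums of them are collapsed using the identity that for every m > 1 the m distinct m-th roots of unity sum to 0, e.g. 1 + exp(2*I*pi/3) + exp(-2*I*pi/3) = 0.)
A character is irreducible iff <chi, chi> = 1, so this representation is reducible.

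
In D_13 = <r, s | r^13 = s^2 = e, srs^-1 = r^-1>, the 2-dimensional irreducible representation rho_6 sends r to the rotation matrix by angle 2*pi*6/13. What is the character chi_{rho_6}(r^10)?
chi_{rho_6}(r^10) = 2*cos(2*pi*6*10/13) = -2*cos(3*pi/13)

rho_6(r^10) is rotation by angle 2*pi*6*10/13, whose trace is 2*cos(2*pi*6*10/13) = -2*cos(3*pi/13).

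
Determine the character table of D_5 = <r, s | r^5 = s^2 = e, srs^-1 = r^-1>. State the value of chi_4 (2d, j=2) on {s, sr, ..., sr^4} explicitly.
Conjugacy classes: {e} of size 1, {r^1, r^4} of size 2, {r^2, r^3} of size 2, {s, sr, ..., sr^4} of size 5.
Character table:
  irrep \ class              {e} (size 1)  {r^1, r^4} (size 2)  {r^2, r^3} (size 2)  {s, sr, ..., sr^4} (size 5)
  chi_1 (triv)               1             1                    1                    1                          
  chi_2 (sign: r->1, s->-1)  1             1                    1                    -1                         
  chi_3 (2d, j=1)            2             -1/2 + sqrt(5)/2     -sqrt(5)/2 - 1/2     0                          
  chi_4 (2d, j=2)            2             -sqrt(5)/2 - 1/2     -1/2 + sqrt(5)/2     0                          

Spot check: chi_4 (2d, j=2) on {s, sr, ..., sr^4} = 0.

Details: D_5 has order 2*5 = 10 with 4 conjugacy classes, hence 4 irreducibles. Sum of squared dims 1 + 1 + 4 + 4 = 10 = |G|. Linear characters come from the abelianisation; the 2-dimensional irreps have character r^k -> 2*cos(2*pi*j*k/5), reflections -> 0.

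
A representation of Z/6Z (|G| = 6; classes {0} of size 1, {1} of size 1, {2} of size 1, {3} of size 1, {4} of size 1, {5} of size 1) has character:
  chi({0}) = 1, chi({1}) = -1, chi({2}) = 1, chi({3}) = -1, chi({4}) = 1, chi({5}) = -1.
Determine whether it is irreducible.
Irreducible: <chi, chi> = 1.

Proof sketch: <chi, chi> = (1/|G|) sum_C |C| * |chi(C)|^2 = (1/6)[1*|1|^2 + 1*|-1|^2 + 1*|1|^2 + 1*|-1|^2 + 1*|1|^2 + 1*|-1|^2]
  = (1/6)[(1) + (1) + (1) + (1) + (1) + (1)] = 6/6 = 1.
(Exp terms are combined using exp(i*s)*conj(exp(i*t)) = exp(i*(s-t)), and sums of them are collapsed using the identity that for every m > 1 the m distinct m-th roots of unity sum to 0, e.g. 1 + exp(2*I*pi/3) + exp(-2*I*pi/3) = 0.)
A character is irreducible iff <chi, chi> = 1, so this representation is irreducible.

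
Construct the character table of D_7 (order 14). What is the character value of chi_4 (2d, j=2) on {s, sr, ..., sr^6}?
Conjugacy classes: {e} of size 1, {r^1, r^6} of size 2, {r^2, r^5} of size 2, {r^3, r^4} of size 2, {s, sr, ..., sr^6} of size 7.
Character table:
  irrep \ class              {e} (size 1)  {r^1, r^6} (size 2)  {r^2, r^5} (size 2)  {r^3, r^4} (size 2)  {s, sr, ..., sr^6} (size 7)
  chi_1 (triv)               1             1                    1                    1                    1                          
  chi_2 (sign: r->1, s->-1)  1             1                    1                    1                    -1                         
  chi_3 (2d, j=1)            2             2*cos(2*pi/7)        -2*cos(3*pi/7)       -2*cos(pi/7)         0                          
  chi_4 (2d, j=2)            2             -2*cos(3*pi/7)       -2*cos(pi/7)         2*cos(2*pi/7)        0                          
  chi_5 (2d, j=3)            2             -2*cos(pi/7)         2*cos(2*pi/7)        -2*cos(3*pi/7)       0                          

Spot check: chi_4 (2d, j=2) on {s, sr, ..., sr^6} = 0.

Why: D_7 has order 2*7 = 14 with 5 conjugacy classes, hence 5 irreducibles. Sum of squared dims 1 + 1 + 4 + 4 + 4 = 14 = |G|. Linear characters come from the abelianisation; the 2-dimensional irreps have character r^k -> 2*cos(2*pi*j*k/7), reflections -> 0.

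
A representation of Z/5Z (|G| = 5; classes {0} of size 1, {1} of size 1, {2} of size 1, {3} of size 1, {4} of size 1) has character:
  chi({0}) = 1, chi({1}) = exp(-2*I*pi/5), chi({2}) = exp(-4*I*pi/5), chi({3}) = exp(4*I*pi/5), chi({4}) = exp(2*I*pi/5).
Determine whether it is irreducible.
Irreducible: <chi, chi> = 1.

Reasoning: <chi, chi> = (1/|G|) sum_C |C| * |chi(C)|^2 = (1/5)[1*|1|^2 + 1*|exp(-2*I*pi/5)|^2 + 1*|exp(-4*I*pi/5)|^2 + 1*|exp(4*I*pi/5)|^2 + 1*|exp(2*I*pi/5)|^2]
  = (1/5)[(1) + (1) + (1) + (1) + (1)] = 5/5 = 1.
(Exp terms are combined using exp(i*s)*conj(exp(i*t)) = exp(i*(s-t)), and sums of them are collapsed using the identity that for every m > 1 the m distinct m-th roots of unity sum to 0, e.g. 1 + exp(2*I*pi/3) + exp(-2*I*pi/3) = 0.)
A character is irreducible iff <chi, chi> = 1, so this representation is irreducible.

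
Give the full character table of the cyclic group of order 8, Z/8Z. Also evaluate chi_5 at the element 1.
Character table of Z/8Z (irreps indexed chi_0,...,chi_7 with chi_k(m) = zeta_8^(k*m), zeta_8 = exp(2*pi*i/8)):
  irrep \ class  {0} (size 1)  {1} (size 1)    {2} (size 1)  {3} (size 1)    {4} (size 1)  {5} (size 1)    {6} (size 1)  {7} (size 1)  
  chi_0          1             1               1             1               1             1               1             1             
  chi_1          1             exp(I*pi/4)     I             exp(3*I*pi/4)   -1            exp(-3*I*pi/4)  -I            exp(-I*pi/4)  
  chi_2          1             I               -1            -I              1             I               -1            -I            
  chi_3          1             exp(3*I*pi/4)   -I            exp(I*pi/4)     -1            exp(-I*pi/4)    I             exp(-3*I*pi/4)
  chi_4          1             -1              1             -1              1             -1              1             -1            
  chi_5          1             exp(-3*I*pi/4)  I             exp(-I*pi/4)    -1            exp(I*pi/4)     -I            exp(3*I*pi/4) 
  chi_6          1             -I              -1            I               1             -I              -1            I             
  chi_7          1             exp(-I*pi/4)    -I            exp(-3*I*pi/4)  -1            exp(3*I*pi/4)   I             exp(I*pi/4)   

Spot check: chi_5(1) = zeta_8^(5*1) = zeta_8^5 = exp(-3*I*pi/4).

Working: Z/8Z is abelian, so all 8 irreducible complex representations are 1-dimensional. They are given by chi_k(m) = zeta_8^(k*m) for k = 0,...,7. Row orthogonality: sum_m chi_k(m) conj(chi_l(m)) = 8 * [k = l].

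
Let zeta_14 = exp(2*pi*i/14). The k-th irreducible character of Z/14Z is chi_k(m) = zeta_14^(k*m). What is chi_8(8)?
chi_8(8) = zeta_14^64 = exp(-6*I*pi/7)

Derivation: chi_8(8) = zeta_14^(8*8) = zeta_14^64. Since zeta_14^14 = 1, this equals zeta_14^8 = exp(2*pi*i*8/14) = exp(-6*I*pi/7).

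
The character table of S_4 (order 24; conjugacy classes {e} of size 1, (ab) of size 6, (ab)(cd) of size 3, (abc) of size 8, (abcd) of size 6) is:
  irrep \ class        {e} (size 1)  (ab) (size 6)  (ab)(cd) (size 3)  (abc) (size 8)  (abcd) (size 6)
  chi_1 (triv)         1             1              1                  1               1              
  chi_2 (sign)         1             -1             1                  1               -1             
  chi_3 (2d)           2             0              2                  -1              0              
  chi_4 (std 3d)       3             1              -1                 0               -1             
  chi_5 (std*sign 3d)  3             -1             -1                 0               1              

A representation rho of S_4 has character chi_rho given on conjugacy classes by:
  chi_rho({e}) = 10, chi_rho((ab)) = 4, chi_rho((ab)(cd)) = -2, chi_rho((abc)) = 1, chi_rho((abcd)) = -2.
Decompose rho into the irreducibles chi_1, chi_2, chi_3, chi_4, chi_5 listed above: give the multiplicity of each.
Multiplicities: chi_1: 1, chi_2: 0, chi_3: 0, chi_4: 3, chi_5: 0.

Details: Use <chi_rho, chi> = (1/|G|) sum_C |C| * chi_rho(C) * conj(chi(C)) with |G| = 24 for each irreducible chi in the table:
  <chi_rho, chi_1> = (1/24)[1*(10)*conj(1) + 6*(4)*conj(1) + 3*(-2)*conj(1) + 8*(1)*conj(1) + 6*(-2)*conj(1)]
      = (1/24)[(10) + (24) + (-6) + (8) + (-12)] = 24/24 = 1
  <chi_rho, chi_2> = (1/24)[1*(10)*conj(1) + 6*(4)*conj(-1) + 3*(-2)*conj(1) + 8*(1)*conj(1) + 6*(-2)*conj(-1)]
      = (1/24)[(10) + (-24) + (-6) + (8) + (12)] = 0/24 = 0
  <chi_rho, chi_3> = (1/24)[1*(10)*conj(2) + 6*(4)*conj(0) + 3*(-2)*conj(2) + 8*(1)*conj(-1) + 6*(-2)*conj(0)]
      = (1/24)[(20) + (0) + (-12) + (-8) + (0)] = 0/24 = 0
  <chi_rho, chi_4> = (1/24)[1*(10)*conj(3) + 6*(4)*conj(1) + 3*(-2)*conj(-1) + 8*(1)*conj(0) + 6*(-2)*conj(-1)]
      = (1/24)[(30) + (24) + (6) + (0) + (12)] = 72/24 = 3
  <chi_rho, chi_5> = (1/24)[1*(10)*conj(3) + 6*(4)*conj(-1) + 3*(-2)*conj(-1) + 8*(1)*conj(0) + 6*(-2)*conj(1)]
      = (1/24)[(30) + (-24) + (6) + (0) + (-12)] = 0/24 = 0
Dimension check: dim(rho) = sum (mult * dim) = 1*1 + 0*1 + 0*2 + 3*3 + 0*3 = 10 = chi_rho(e) = 10.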